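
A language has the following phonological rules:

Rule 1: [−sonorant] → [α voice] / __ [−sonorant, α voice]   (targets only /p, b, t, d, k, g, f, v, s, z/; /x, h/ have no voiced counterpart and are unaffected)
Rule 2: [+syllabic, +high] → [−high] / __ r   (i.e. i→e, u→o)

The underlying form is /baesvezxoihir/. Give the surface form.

Rule 1 (regressive voicing assimilation): /s/ precedes the voiced obstruent /v/, so it voices to [z] by assimilation. /z/ precedes the voiceless obstruent /x/, so it devoices to [s] by assimilation. /baesvezxoihir/ → baezvesxoihir.
Rule 2 (pre-rhotic lowering): /i/ is a high vowel immediately before /r/, so it lowers to [e]. /baezvesxoihir/ → baezvesxoiher.

baezvesxoiher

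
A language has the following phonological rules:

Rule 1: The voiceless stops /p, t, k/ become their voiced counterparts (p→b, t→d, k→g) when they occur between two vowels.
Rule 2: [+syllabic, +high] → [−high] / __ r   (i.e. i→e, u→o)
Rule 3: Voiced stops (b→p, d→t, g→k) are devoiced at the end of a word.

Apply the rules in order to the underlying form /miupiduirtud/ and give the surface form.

miubiduertut

Rule 1 (intervocalic voicing): /p/ is a voiceless stop between vowels /u/ and /i/, so it voices to [b]. /miupiduirtud/ → miubiduirtud.
Rule 2 (pre-rhotic lowering): /i/ is a high vowel immediately before /r/, so it lowers to [e]. /miubiduirtud/ → miubiduertud.
Rule 3 (final devoicing): /d/ is a voiced stop in word-final position, so it devoices to [t]. /miubiduertud/ → miubiduertut.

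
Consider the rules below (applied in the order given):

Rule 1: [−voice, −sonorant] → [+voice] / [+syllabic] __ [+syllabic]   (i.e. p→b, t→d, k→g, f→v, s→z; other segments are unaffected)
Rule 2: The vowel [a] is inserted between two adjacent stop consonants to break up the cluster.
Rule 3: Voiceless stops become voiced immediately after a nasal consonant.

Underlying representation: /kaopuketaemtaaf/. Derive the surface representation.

kaobugedaemdaaf

Rule 1 (intervocalic voicing): /p/ is a voiceless obstruent between vowels /o/ and /u/, so it voices to [b]. /k/ is a voiceless obstruent between vowels /u/ and /e/, so it voices to [g]. /t/ is a voiceless obstruent between vowels /e/ and /a/, so it voices to [d]. /kaopuketaemtaaf/ → kaobugedaemtaaf.
Rule 2 (stop-cluster a-epenthesis): no segment meets the environment; /kaobugedaemtaaf/ is unchanged.
Rule 3 (post-nasal voicing): /t/ is a voiceless stop immediately after the nasal /m/, so it voices to [d]. /kaobugedaemtaaf/ → kaobugedaemdaaf.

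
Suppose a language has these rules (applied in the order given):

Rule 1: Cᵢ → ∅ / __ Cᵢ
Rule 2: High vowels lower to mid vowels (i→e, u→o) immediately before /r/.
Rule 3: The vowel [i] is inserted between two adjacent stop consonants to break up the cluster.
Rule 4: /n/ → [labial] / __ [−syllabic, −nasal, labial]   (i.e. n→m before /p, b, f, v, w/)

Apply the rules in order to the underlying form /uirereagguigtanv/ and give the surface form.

uerereaguigitamv

Rule 1 (degemination): /gg/ is a geminate; the first /g/ deletes. /uirereagguigtanv/ → uirereaguigtanv.
Rule 2 (pre-rhotic lowering): /i/ is a high vowel immediately before /r/, so it lowers to [e]. /uirereaguigtanv/ → uerereaguigtanv.
Rule 3 (stop-cluster i-epenthesis): /g/ and /t/ form a stop–stop cluster, so [i] is inserted between them. /uerereaguigtanv/ → uerereaguigitanv.
Rule 4 (nasal place assimilation): /n/ precedes the labial consonant /v/, so it assimilates in place to [m]. /uerereaguigitanv/ → uerereaguigitamv.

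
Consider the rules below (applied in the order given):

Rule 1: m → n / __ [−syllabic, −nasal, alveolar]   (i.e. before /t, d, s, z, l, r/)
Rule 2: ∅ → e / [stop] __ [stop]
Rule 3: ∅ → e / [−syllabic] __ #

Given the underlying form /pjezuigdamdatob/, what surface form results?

Rule 1 (nasal place assimilation): /m/ precedes the alveolar consonant /d/, so it assimilates in place to [n]. /pjezuigdamdatob/ → pjezuigdandatob.
Rule 2 (stop-cluster e-epenthesis): /g/ and /d/ form a stop–stop cluster, so [e] is inserted between them. /pjezuigdandatob/ → pjezuigedandatob.
Rule 3 (final e-epenthesis): the form ends in the consonant /b/, so [e] is inserted word-finally. /pjezuigedandatob/ → pjezuigedandatobe.

pjezuigedandatobe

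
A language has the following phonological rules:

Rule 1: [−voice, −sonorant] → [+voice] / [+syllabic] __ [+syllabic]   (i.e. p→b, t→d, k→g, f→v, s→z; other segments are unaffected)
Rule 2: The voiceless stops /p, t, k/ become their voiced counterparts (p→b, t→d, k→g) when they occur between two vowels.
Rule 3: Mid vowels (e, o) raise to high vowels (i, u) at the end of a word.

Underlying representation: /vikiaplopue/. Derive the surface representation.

Rule 1 (intervocalic voicing): /k/ is a voiceless obstruent between vowels /i/ and /i/, so it voices to [g]. /p/ is a voiceless obstruent between vowels /o/ and /u/, so it voices to [b]. /vikiaplopue/ → vigiaplobue.
Rule 2 (intervocalic voicing): no segment meets the environment; /vigiaplobue/ is unchanged.
Rule 3 (final vowel raising): /e/ is a mid vowel in word-final position, so it raises to [i]. /vigiaplobue/ → vigiaplobui.

vigiaplobui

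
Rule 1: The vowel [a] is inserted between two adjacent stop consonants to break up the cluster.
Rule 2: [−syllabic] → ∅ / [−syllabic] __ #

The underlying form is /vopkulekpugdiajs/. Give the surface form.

Rule 1 (stop-cluster a-epenthesis): /p/ and /k/ form a stop–stop cluster, so [a] is inserted between them. /k/ and /p/ form a stop–stop cluster, so [a] is inserted between them. /g/ and /d/ form a stop–stop cluster, so [a] is inserted between them. /vopkulekpugdiajs/ → vopakulekapugadiajs.
Rule 2 (final cluster simplification): /s/ is the second consonant of a word-final cluster /js/, so it deletes. /vopakulekapugadiajs/ → vopakulekapugadiaj.

vopakulekapugadiaj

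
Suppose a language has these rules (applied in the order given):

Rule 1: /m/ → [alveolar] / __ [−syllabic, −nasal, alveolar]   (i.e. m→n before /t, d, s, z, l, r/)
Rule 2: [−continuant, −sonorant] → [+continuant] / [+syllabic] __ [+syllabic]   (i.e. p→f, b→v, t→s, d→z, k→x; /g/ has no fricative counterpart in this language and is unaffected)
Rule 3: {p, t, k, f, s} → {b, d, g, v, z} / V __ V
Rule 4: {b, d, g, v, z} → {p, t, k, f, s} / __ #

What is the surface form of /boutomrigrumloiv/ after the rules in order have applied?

bouzonrigrunloif

Rule 1 (nasal place assimilation): /m/ precedes the alveolar consonant /r/, so it assimilates in place to [n]. /m/ precedes the alveolar consonant /l/, so it assimilates in place to [n]. /boutomrigrumloiv/ → boutonrigrunloiv.
Rule 2 (intervocalic spirantization): /t/ is a stop between vowels /u/ and /o/, so it spirantizes to the fricative [s]. /boutonrigrunloiv/ → bousonrigrunloiv.
Rule 3 (intervocalic voicing): /s/ is a voiceless obstruent between vowels /u/ and /o/, so it voices to [z]. /bousonrigrunloiv/ → bouzonrigrunloiv.
Rule 4 (final devoicing): /v/ is a voiced obstruent in word-final position, so it devoices to [f]. /bouzonrigrunloiv/ → bouzonrigrunloif.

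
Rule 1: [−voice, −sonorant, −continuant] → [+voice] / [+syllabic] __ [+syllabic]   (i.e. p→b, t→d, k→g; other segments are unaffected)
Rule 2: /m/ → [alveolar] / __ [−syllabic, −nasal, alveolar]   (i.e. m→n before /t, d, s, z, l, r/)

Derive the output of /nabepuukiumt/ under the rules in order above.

Rule 1 (intervocalic voicing): /p/ is a voiceless stop between vowels /e/ and /u/, so it voices to [b]. /k/ is a voiceless stop between vowels /u/ and /i/, so it voices to [g]. /nabepuukiumt/ → nabebuugiumt.
Rule 2 (nasal place assimilation): /m/ precedes the alveolar consonant /t/, so it assimilates in place to [n]. /nabebuugiumt/ → nabebuugiunt.

nabebuugiunt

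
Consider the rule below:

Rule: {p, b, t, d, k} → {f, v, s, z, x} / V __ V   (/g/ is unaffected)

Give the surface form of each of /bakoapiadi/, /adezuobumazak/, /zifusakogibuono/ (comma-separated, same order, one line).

baxoafiazi, azezuovumazak, zifusaxogivuono

/bakoapiadi/: /k/ is a stop between vowels /a/ and /o/, so it spirantizes to the fricative [x]. /p/ is a stop between vowels /a/ and /i/, so it spirantizes to the fricative [f]. /d/ is a stop between vowels /a/ and /i/, so it spirantizes to the fricative [z]. → [baxoafiazi].
/adezuobumazak/: /d/ is a stop between vowels /a/ and /e/, so it spirantizes to the fricative [z]. /b/ is a stop between vowels /o/ and /u/, so it spirantizes to the fricative [v]. → [azezuovumazak].
/zifusakogibuono/: /k/ is a stop between vowels /a/ and /o/, so it spirantizes to the fricative [x]. /b/ is a stop between vowels /i/ and /u/, so it spirantizes to the fricative [v]. → [zifusaxogivuono].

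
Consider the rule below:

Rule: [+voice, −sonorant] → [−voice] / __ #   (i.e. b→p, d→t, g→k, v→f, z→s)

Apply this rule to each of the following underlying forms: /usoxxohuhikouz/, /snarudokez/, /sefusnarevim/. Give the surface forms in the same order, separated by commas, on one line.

usoxxohuhikous, snarudokes, sefusnarevim

/usoxxohuhikouz/: /z/ is a voiced obstruent in word-final position, so it devoices to [s]. → [usoxxohuhikous].
/snarudokez/: /z/ is a voiced obstruent in word-final position, so it devoices to [s]. → [snarudokes].
/sefusnarevim/: the rule's environment is not met; surfaces unchanged as [sefusnarevim].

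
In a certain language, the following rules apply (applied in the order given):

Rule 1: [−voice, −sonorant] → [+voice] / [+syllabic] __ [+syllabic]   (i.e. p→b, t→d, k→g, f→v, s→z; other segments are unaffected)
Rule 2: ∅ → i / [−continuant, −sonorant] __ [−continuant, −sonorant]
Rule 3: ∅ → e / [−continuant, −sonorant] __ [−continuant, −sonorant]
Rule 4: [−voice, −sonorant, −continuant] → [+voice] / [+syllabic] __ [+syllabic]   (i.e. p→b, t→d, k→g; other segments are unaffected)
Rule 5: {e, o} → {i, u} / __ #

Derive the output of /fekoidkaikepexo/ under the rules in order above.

fegoidigaigebexu

Rule 1 (intervocalic voicing): /k/ is a voiceless obstruent between vowels /e/ and /o/, so it voices to [g]. /k/ is a voiceless obstruent between vowels /i/ and /e/, so it voices to [g]. /p/ is a voiceless obstruent between vowels /e/ and /e/, so it voices to [b]. /fekoidkaikepexo/ → fegoidkaigebexo.
Rule 2 (stop-cluster i-epenthesis): /d/ and /k/ form a stop–stop cluster, so [i] is inserted between them. /fegoidkaigebexo/ → fegoidikaigebexo.
Rule 3 (stop-cluster e-epenthesis): no segment meets the environment; /fegoidikaigebexo/ is unchanged.
Rule 4 (intervocalic voicing): /k/ is a voiceless stop between vowels /i/ and /a/, so it voices to [g]. /fegoidikaigebexo/ → fegoidigaigebexo.
Rule 5 (final vowel raising): /o/ is a mid vowel in word-final position, so it raises to [u]. /fegoidigaigebexo/ → fegoidigaigebexu.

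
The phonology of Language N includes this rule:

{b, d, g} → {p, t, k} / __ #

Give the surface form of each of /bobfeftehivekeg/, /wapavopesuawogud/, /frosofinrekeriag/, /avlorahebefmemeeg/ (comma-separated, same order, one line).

/bobfeftehivekeg/: /g/ is a voiced stop in word-final position, so it devoices to [k]. → [bobfeftehivekek].
/wapavopesuawogud/: /d/ is a voiced stop in word-final position, so it devoices to [t]. → [wapavopesuawogut].
/frosofinrekeriag/: /g/ is a voiced stop in word-final position, so it devoices to [k]. → [frosofinrekeriak].
/avlorahebefmemeeg/: /g/ is a voiced stop in word-final position, so it devoices to [k]. → [avlorahebefmemeek].

bobfeftehivekek, wapavopesuawogut, frosofinrekeriak, avlorahebefmemeek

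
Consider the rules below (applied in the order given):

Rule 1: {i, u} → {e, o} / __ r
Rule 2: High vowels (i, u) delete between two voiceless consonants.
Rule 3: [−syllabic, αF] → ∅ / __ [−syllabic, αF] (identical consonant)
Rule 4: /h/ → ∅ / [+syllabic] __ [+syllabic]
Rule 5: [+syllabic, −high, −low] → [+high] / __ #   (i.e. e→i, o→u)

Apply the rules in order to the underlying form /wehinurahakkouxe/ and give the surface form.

Rule 1 (pre-rhotic lowering): /u/ is a high vowel immediately before /r/, so it lowers to [o]. /wehinurahakkouxe/ → wehinorahakkouxe.
Rule 2 (high vowel syncope): no segment meets the environment; /wehinorahakkouxe/ is unchanged.
Rule 3 (degemination): /kk/ is a geminate; the first /k/ deletes. /wehinorahakkouxe/ → wehinorahakouxe.
Rule 4 (intervocalic h-deletion): /h/ occurs between vowels /e/ and /i/, so it deletes. /h/ occurs between vowels /a/ and /a/, so it deletes. /wehinorahakouxe/ → weinoraakouxe.
Rule 5 (final vowel raising): /e/ is a mid vowel in word-final position, so it raises to [i]. /weinoraakouxe/ → weinoraakouxi.

weinoraakouxi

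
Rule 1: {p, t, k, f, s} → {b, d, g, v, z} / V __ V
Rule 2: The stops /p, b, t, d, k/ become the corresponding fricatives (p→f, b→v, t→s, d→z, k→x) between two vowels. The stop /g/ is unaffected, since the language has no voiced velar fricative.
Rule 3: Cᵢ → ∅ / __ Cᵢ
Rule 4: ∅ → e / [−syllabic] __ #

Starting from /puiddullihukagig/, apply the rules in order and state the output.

Rule 1 (intervocalic voicing): /k/ is a voiceless obstruent between vowels /u/ and /a/, so it voices to [g]. /puiddullihukagig/ → puiddullihugagig.
Rule 2 (intervocalic spirantization): no segment meets the environment; /puiddullihugagig/ is unchanged.
Rule 3 (degemination): /dd/ is a geminate; the first /d/ deletes. /ll/ is a geminate; the first /l/ deletes. /puiddullihugagig/ → puidulihugagig.
Rule 4 (final e-epenthesis): the form ends in the consonant /g/, so [e] is inserted word-finally. /puidulihugagig/ → puidulihugagige.

puidulihugagige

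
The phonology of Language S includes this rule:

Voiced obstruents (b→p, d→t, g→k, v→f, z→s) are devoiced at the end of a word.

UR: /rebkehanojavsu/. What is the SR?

rebkehanojavsu

No segment of /rebkehanojavsu/ meets the structural description of the rule, so the form surfaces unchanged.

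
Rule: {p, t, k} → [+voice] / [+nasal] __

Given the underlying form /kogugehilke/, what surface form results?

kogugehilke

No segment of /kogugehilke/ meets the structural description of the rule, so the form surfaces unchanged.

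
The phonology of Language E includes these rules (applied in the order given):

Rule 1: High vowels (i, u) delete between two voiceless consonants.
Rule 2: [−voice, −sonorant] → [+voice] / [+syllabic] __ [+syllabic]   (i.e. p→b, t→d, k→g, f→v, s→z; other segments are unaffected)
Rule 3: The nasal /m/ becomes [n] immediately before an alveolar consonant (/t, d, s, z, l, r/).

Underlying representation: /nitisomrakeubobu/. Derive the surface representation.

Rule 1 (high vowel syncope): /i/ is a high vowel flanked by voiceless consonants /t/ and /s/, so it deletes. /nitisomrakeubobu/ → nitsomrakeubobu.
Rule 2 (intervocalic voicing): /k/ is a voiceless obstruent between vowels /a/ and /e/, so it voices to [g]. /nitsomrakeubobu/ → nitsomrageubobu.
Rule 3 (nasal place assimilation): /m/ precedes the alveolar consonant /r/, so it assimilates in place to [n]. /nitsomrageubobu/ → nitsonrageubobu.

nitsonrageubobu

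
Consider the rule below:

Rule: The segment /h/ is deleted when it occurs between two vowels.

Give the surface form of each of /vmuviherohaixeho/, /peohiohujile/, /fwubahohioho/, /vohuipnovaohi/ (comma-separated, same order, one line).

/vmuviherohaixeho/: /h/ occurs between vowels /i/ and /e/, so it deletes. /h/ occurs between vowels /o/ and /a/, so it deletes. /h/ occurs between vowels /e/ and /o/, so it deletes. → [vmuvieroaixeo].
/peohiohujile/: /h/ occurs between vowels /o/ and /i/, so it deletes. /h/ occurs between vowels /o/ and /u/, so it deletes. → [peoioujile].
/fwubahohioho/: /h/ occurs between vowels /a/ and /o/, so it deletes. /h/ occurs between vowels /o/ and /i/, so it deletes. /h/ occurs between vowels /o/ and /o/, so it deletes. → [fwubaoioo].
/vohuipnovaohi/: /h/ occurs between vowels /o/ and /u/, so it deletes. /h/ occurs between vowels /o/ and /i/, so it deletes. → [vouipnovaoi].

vmuvieroaixeo, peoioujile, fwubaoioo, vouipnovaoi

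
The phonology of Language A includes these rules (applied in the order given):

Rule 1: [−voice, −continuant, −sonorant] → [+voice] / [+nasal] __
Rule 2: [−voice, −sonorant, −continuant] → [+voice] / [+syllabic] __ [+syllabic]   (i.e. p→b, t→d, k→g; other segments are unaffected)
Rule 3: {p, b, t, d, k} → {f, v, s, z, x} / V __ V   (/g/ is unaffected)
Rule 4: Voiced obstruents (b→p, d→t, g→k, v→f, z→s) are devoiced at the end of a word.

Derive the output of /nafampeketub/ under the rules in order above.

Rule 1 (post-nasal voicing): /p/ is a voiceless stop immediately after the nasal /m/, so it voices to [b]. /nafampeketub/ → nafambeketub.
Rule 2 (intervocalic voicing): /k/ is a voiceless stop between vowels /e/ and /e/, so it voices to [g]. /t/ is a voiceless stop between vowels /e/ and /u/, so it voices to [d]. /nafambeketub/ → nafambegedub.
Rule 3 (intervocalic spirantization): /d/ is a stop between vowels /e/ and /u/, so it spirantizes to the fricative [z]. /nafambegedub/ → nafambegezub.
Rule 4 (final devoicing): /b/ is a voiced obstruent in word-final position, so it devoices to [p]. /nafambegezub/ → nafambegezup.

nafambegezup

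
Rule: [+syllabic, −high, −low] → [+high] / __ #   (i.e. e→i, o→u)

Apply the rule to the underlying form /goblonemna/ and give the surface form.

No segment of /goblonemna/ meets the structural description of the rule, so the form surfaces unchanged.

goblonemna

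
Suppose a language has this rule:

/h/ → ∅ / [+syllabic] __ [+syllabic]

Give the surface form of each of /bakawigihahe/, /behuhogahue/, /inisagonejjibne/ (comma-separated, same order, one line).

bakawigiae, beuogaue, inisagonejjibne

/bakawigihahe/: /h/ occurs between vowels /i/ and /a/, so it deletes. /h/ occurs between vowels /a/ and /e/, so it deletes. → [bakawigiae].
/behuhogahue/: /h/ occurs between vowels /e/ and /u/, so it deletes. /h/ occurs between vowels /u/ and /o/, so it deletes. /h/ occurs between vowels /a/ and /u/, so it deletes. → [beuogaue].
/inisagonejjibne/: the rule's environment is not met; surfaces unchanged as [inisagonejjibne].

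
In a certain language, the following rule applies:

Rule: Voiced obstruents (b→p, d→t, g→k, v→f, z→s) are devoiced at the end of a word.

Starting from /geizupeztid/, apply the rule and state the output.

/d/ is a voiced obstruent in word-final position, so it devoices to [t].
Surface form: [geizupeztit].

geizupeztit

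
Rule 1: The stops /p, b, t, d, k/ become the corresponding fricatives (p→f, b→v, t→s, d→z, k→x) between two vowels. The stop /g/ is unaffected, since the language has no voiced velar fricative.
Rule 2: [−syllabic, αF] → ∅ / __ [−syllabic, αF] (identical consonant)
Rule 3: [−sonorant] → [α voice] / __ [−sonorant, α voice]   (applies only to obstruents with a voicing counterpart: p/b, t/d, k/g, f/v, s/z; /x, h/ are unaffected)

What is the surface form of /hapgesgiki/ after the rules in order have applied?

habgezgixi

Rule 1 (intervocalic spirantization): /k/ is a stop between vowels /i/ and /i/, so it spirantizes to the fricative [x]. /hapgesgiki/ → hapgesgixi.
Rule 2 (degemination): no segment meets the environment; /hapgesgixi/ is unchanged.
Rule 3 (regressive voicing assimilation): /p/ precedes the voiced obstruent /g/, so it voices to [b] by assimilation. /s/ precedes the voiced obstruent /g/, so it voices to [z] by assimilation. /hapgesgixi/ → habgezgixi.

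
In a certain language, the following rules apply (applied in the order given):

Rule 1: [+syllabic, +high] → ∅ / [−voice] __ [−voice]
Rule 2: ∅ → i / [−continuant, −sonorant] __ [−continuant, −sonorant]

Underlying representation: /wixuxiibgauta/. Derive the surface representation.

Rule 1 (high vowel syncope): /u/ is a high vowel flanked by voiceless consonants /x/ and /x/, so it deletes. /wixuxiibgauta/ → wixxiibgauta.
Rule 2 (stop-cluster i-epenthesis): /b/ and /g/ form a stop–stop cluster, so [i] is inserted between them. /wixxiibgauta/ → wixxiibigauta.

wixxiibigauta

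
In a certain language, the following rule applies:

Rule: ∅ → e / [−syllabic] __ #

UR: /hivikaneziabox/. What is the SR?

the form ends in the consonant /x/, so [e] is inserted word-finally.
Surface form: [hivikaneziaboxe].

hivikaneziaboxe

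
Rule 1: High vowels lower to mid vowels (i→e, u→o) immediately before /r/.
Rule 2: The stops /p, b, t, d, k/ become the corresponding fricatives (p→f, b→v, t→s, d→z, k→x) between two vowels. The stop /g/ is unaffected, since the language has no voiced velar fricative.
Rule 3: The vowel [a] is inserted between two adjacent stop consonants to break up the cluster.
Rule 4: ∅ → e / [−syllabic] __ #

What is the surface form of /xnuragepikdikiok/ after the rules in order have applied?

xnoragefikadixioke

Rule 1 (pre-rhotic lowering): /u/ is a high vowel immediately before /r/, so it lowers to [o]. /xnuragepikdikiok/ → xnoragepikdikiok.
Rule 2 (intervocalic spirantization): /p/ is a stop between vowels /e/ and /i/, so it spirantizes to the fricative [f]. /k/ is a stop between vowels /i/ and /i/, so it spirantizes to the fricative [x]. /xnoragepikdikiok/ → xnoragefikdixiok.
Rule 3 (stop-cluster a-epenthesis): /k/ and /d/ form a stop–stop cluster, so [a] is inserted between them. /xnoragefikdixiok/ → xnoragefikadixiok.
Rule 4 (final e-epenthesis): the form ends in the consonant /k/, so [e] is inserted word-finally. /xnoragefikadixiok/ → xnoragefikadixioke.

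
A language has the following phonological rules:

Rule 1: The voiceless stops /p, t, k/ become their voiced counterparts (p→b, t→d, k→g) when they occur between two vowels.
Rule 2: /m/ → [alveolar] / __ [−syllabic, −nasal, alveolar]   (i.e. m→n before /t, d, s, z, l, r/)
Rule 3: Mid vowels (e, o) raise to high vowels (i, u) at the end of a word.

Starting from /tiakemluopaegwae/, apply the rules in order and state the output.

Rule 1 (intervocalic voicing): /k/ is a voiceless stop between vowels /a/ and /e/, so it voices to [g]. /p/ is a voiceless stop between vowels /o/ and /a/, so it voices to [b]. /tiakemluopaegwae/ → tiagemluobaegwae.
Rule 2 (nasal place assimilation): /m/ precedes the alveolar consonant /l/, so it assimilates in place to [n]. /tiagemluobaegwae/ → tiagenluobaegwae.
Rule 3 (final vowel raising): /e/ is a mid vowel in word-final position, so it raises to [i]. /tiagenluobaegwae/ → tiagenluobaegwai.

tiagenluobaegwai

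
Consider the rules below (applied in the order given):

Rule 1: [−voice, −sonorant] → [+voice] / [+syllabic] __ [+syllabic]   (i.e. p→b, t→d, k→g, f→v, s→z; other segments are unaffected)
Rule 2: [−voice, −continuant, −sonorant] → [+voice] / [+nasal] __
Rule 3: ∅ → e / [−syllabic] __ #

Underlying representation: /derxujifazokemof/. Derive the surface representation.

Rule 1 (intervocalic voicing): /f/ is a voiceless obstruent between vowels /i/ and /a/, so it voices to [v]. /k/ is a voiceless obstruent between vowels /o/ and /e/, so it voices to [g]. /derxujifazokemof/ → derxujivazogemof.
Rule 2 (post-nasal voicing): no segment meets the environment; /derxujivazogemof/ is unchanged.
Rule 3 (final e-epenthesis): the form ends in the consonant /f/, so [e] is inserted word-finally. /derxujivazogemof/ → derxujivazogemofe.

derxujivazogemofe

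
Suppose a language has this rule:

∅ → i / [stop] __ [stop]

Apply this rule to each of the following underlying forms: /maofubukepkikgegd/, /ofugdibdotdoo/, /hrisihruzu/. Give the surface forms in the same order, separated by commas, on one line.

maofubukepikikigegid, ofugidibidotidoo, hrisihruzu

/maofubukepkikgegd/: /p/ and /k/ form a stop–stop cluster, so [i] is inserted between them. /k/ and /g/ form a stop–stop cluster, so [i] is inserted between them. /g/ and /d/ form a stop–stop cluster, so [i] is inserted between them. → [maofubukepikikigegid].
/ofugdibdotdoo/: /g/ and /d/ form a stop–stop cluster, so [i] is inserted between them. /b/ and /d/ form a stop–stop cluster, so [i] is inserted between them. /t/ and /d/ form a stop–stop cluster, so [i] is inserted between them. → [ofugidibidotidoo].
/hrisihruzu/: the rule's environment is not met; surfaces unchanged as [hrisihruzu].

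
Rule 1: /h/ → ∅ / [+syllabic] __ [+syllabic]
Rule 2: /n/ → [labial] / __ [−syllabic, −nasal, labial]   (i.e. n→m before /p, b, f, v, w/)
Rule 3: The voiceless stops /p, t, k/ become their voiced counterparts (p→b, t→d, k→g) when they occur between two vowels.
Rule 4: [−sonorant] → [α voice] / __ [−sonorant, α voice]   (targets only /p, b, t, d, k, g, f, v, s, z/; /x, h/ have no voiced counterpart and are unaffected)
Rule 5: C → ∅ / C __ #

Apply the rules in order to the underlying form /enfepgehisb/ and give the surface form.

emfebgeiz

Rule 1 (intervocalic h-deletion): /h/ occurs between vowels /e/ and /i/, so it deletes. /enfepgehisb/ → enfepgeisb.
Rule 2 (nasal place assimilation): /n/ precedes the labial consonant /f/, so it assimilates in place to [m]. /enfepgeisb/ → emfepgeisb.
Rule 3 (intervocalic voicing): no segment meets the environment; /emfepgeisb/ is unchanged.
Rule 4 (regressive voicing assimilation): /p/ precedes the voiced obstruent /g/, so it voices to [b] by assimilation. /s/ precedes the voiced obstruent /b/, so it voices to [z] by assimilation. /emfepgeisb/ → emfebgeizb.
Rule 5 (final cluster simplification): /b/ is the second consonant of a word-final cluster /zb/, so it deletes. /emfebgeizb/ → emfebgeiz.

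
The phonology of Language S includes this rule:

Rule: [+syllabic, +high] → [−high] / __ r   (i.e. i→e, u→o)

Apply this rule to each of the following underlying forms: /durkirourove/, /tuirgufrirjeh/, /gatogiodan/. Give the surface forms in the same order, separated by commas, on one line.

/durkirourove/: /u/ is a high vowel immediately before /r/, so it lowers to [o]. /i/ is a high vowel immediately before /r/, so it lowers to [e]. /u/ is a high vowel immediately before /r/, so it lowers to [o]. → [dorkeroorove].
/tuirgufrirjeh/: /i/ is a high vowel immediately before /r/, so it lowers to [e]. /i/ is a high vowel immediately before /r/, so it lowers to [e]. → [tuergufrerjeh].
/gatogiodan/: the rule's environment is not met; surfaces unchanged as [gatogiodan].

dorkeroorove, tuergufrerjeh, gatogiodan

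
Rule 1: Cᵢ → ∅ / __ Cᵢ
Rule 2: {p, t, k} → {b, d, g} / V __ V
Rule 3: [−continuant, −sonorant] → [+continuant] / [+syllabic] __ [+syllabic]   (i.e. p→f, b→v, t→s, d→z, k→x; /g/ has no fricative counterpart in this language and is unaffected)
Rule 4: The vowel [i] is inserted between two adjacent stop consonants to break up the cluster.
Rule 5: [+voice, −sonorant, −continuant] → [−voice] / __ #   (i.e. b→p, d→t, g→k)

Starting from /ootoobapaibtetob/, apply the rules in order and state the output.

oozoovavaibitezop

Rule 1 (degemination): no segment meets the environment; /ootoobapaibtetob/ is unchanged.
Rule 2 (intervocalic voicing): /t/ is a voiceless stop between vowels /o/ and /o/, so it voices to [d]. /p/ is a voiceless stop between vowels /a/ and /a/, so it voices to [b]. /t/ is a voiceless stop between vowels /e/ and /o/, so it voices to [d]. /ootoobapaibtetob/ → oodoobabaibtedob.
Rule 3 (intervocalic spirantization): /d/ is a stop between vowels /o/ and /o/, so it spirantizes to the fricative [z]. /b/ is a stop between vowels /o/ and /a/, so it spirantizes to the fricative [v]. /b/ is a stop between vowels /a/ and /a/, so it spirantizes to the fricative [v]. /d/ is a stop between vowels /e/ and /o/, so it spirantizes to the fricative [z]. /oodoobabaibtedob/ → oozoovavaibtezob.
Rule 4 (stop-cluster i-epenthesis): /b/ and /t/ form a stop–stop cluster, so [i] is inserted between them. /oozoovavaibtezob/ → oozoovavaibitezob.
Rule 5 (final devoicing): /b/ is a voiced stop in word-final position, so it devoices to [p]. /oozoovavaibitezob/ → oozoovavaibitezop.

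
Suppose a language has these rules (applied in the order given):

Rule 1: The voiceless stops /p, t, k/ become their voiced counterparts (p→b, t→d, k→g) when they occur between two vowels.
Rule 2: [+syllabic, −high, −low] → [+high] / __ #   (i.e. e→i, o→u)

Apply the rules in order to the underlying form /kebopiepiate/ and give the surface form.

Rule 1 (intervocalic voicing): /p/ is a voiceless stop between vowels /o/ and /i/, so it voices to [b]. /p/ is a voiceless stop between vowels /e/ and /i/, so it voices to [b]. /t/ is a voiceless stop between vowels /a/ and /e/, so it voices to [d]. /kebopiepiate/ → kebobiebiade.
Rule 2 (final vowel raising): /e/ is a mid vowel in word-final position, so it raises to [i]. /kebobiebiade/ → kebobiebiadi.

kebobiebiadi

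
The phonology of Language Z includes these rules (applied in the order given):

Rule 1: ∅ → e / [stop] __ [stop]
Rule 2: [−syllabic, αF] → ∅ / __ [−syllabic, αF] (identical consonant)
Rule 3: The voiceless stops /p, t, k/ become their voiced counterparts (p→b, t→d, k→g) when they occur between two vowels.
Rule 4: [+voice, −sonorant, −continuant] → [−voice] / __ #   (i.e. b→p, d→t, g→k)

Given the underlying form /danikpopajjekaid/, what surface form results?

danigebobajegait

Rule 1 (stop-cluster e-epenthesis): /k/ and /p/ form a stop–stop cluster, so [e] is inserted between them. /danikpopajjekaid/ → danikepopajjekaid.
Rule 2 (degemination): /jj/ is a geminate; the first /j/ deletes. /danikepopajjekaid/ → danikepopajekaid.
Rule 3 (intervocalic voicing): /k/ is a voiceless stop between vowels /i/ and /e/, so it voices to [g]. /p/ is a voiceless stop between vowels /e/ and /o/, so it voices to [b]. /p/ is a voiceless stop between vowels /o/ and /a/, so it voices to [b]. /k/ is a voiceless stop between vowels /e/ and /a/, so it voices to [g]. /danikepopajekaid/ → danigebobajegaid.
Rule 4 (final devoicing): /d/ is a voiced stop in word-final position, so it devoices to [t]. /danigebobajegaid/ → danigebobajegait.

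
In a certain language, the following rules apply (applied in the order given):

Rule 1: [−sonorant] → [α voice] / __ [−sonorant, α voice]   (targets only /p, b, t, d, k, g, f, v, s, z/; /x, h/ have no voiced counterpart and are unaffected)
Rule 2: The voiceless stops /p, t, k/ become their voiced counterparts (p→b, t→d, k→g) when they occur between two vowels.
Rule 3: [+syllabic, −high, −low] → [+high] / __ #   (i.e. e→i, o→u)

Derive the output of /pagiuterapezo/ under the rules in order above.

Rule 1 (regressive voicing assimilation): no segment meets the environment; /pagiuterapezo/ is unchanged.
Rule 2 (intervocalic voicing): /t/ is a voiceless stop between vowels /u/ and /e/, so it voices to [d]. /p/ is a voiceless stop between vowels /a/ and /e/, so it voices to [b]. /pagiuterapezo/ → pagiuderabezo.
Rule 3 (final vowel raising): /o/ is a mid vowel in word-final position, so it raises to [u]. /pagiuderabezo/ → pagiuderabezu.

pagiuderabezu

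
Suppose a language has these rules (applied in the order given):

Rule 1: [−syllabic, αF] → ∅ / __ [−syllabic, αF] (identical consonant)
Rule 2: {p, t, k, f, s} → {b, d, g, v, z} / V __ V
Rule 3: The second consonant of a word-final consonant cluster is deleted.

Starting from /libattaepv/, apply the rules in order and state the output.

libadaep

Rule 1 (degemination): /tt/ is a geminate; the first /t/ deletes. /libattaepv/ → libataepv.
Rule 2 (intervocalic voicing): /t/ is a voiceless obstruent between vowels /a/ and /a/, so it voices to [d]. /libataepv/ → libadaepv.
Rule 3 (final cluster simplification): /v/ is the second consonant of a word-final cluster /pv/, so it deletes. /libadaepv/ → libadaep.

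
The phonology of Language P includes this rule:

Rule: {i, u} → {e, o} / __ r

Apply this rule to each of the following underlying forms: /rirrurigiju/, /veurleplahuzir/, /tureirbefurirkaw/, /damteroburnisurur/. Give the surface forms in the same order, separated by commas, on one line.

/rirrurigiju/: /i/ is a high vowel immediately before /r/, so it lowers to [e]. /u/ is a high vowel immediately before /r/, so it lowers to [o]. → [rerrorigiju].
/veurleplahuzir/: /u/ is a high vowel immediately before /r/, so it lowers to [o]. /i/ is a high vowel immediately before /r/, so it lowers to [e]. → [veorleplahuzer].
/tureirbefurirkaw/: /u/ is a high vowel immediately before /r/, so it lowers to [o]. /i/ is a high vowel immediately before /r/, so it lowers to [e]. /u/ is a high vowel immediately before /r/, so it lowers to [o]. /i/ is a high vowel immediately before /r/, so it lowers to [e]. → [toreerbeforerkaw].
/damteroburnisurur/: /u/ is a high vowel immediately before /r/, so it lowers to [o]. /u/ is a high vowel immediately before /r/, so it lowers to [o]. /u/ is a high vowel immediately before /r/, so it lowers to [o]. → [damterobornisoror].

rerrorigiju, veorleplahuzer, toreerbeforerkaw, damterobornisoror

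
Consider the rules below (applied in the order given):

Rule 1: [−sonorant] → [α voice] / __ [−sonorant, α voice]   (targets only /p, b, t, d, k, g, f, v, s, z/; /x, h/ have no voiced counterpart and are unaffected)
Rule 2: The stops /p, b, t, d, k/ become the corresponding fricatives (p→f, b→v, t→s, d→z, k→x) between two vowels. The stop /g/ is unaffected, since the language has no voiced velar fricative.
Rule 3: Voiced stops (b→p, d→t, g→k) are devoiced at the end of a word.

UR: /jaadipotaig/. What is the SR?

jaazifosaik

Rule 1 (regressive voicing assimilation): no segment meets the environment; /jaadipotaig/ is unchanged.
Rule 2 (intervocalic spirantization): /d/ is a stop between vowels /a/ and /i/, so it spirantizes to the fricative [z]. /p/ is a stop between vowels /i/ and /o/, so it spirantizes to the fricative [f]. /t/ is a stop between vowels /o/ and /a/, so it spirantizes to the fricative [s]. /jaadipotaig/ → jaazifosaig.
Rule 3 (final devoicing): /g/ is a voiced stop in word-final position, so it devoices to [k]. /jaazifosaig/ → jaazifosaik.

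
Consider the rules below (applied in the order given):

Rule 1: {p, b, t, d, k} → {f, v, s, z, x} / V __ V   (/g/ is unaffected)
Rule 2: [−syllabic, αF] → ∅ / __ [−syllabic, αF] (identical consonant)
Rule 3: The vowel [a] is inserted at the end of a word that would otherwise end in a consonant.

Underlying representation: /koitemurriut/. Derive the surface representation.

koisemuriuta

Rule 1 (intervocalic spirantization): /t/ is a stop between vowels /i/ and /e/, so it spirantizes to the fricative [s]. /koitemurriut/ → koisemurriut.
Rule 2 (degemination): /rr/ is a geminate; the first /r/ deletes. /koisemurriut/ → koisemuriut.
Rule 3 (final a-epenthesis): the form ends in the consonant /t/, so [a] is inserted word-finally. /koisemuriut/ → koisemuriuta.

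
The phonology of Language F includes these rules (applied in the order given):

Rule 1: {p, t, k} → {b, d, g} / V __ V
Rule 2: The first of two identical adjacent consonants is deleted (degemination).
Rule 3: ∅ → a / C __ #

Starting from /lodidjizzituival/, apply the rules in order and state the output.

lodidjiziduivala

Rule 1 (intervocalic voicing): /t/ is a voiceless stop between vowels /i/ and /u/, so it voices to [d]. /lodidjizzituival/ → lodidjizziduival.
Rule 2 (degemination): /zz/ is a geminate; the first /z/ deletes. /lodidjizziduival/ → lodidjiziduival.
Rule 3 (final a-epenthesis): the form ends in the consonant /l/, so [a] is inserted word-finally. /lodidjiziduival/ → lodidjiziduivala.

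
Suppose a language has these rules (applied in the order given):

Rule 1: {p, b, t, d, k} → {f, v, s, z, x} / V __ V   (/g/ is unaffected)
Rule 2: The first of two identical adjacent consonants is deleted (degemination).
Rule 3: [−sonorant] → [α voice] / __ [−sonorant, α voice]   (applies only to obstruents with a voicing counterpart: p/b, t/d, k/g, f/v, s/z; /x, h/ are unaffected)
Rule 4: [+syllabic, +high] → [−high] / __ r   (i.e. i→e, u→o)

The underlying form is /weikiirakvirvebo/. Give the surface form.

Rule 1 (intervocalic spirantization): /k/ is a stop between vowels /i/ and /i/, so it spirantizes to the fricative [x]. /b/ is a stop between vowels /e/ and /o/, so it spirantizes to the fricative [v]. /weikiirakvirvebo/ → weixiirakvirvevo.
Rule 2 (degemination): no segment meets the environment; /weixiirakvirvevo/ is unchanged.
Rule 3 (regressive voicing assimilation): /k/ precedes the voiced obstruent /v/, so it voices to [g] by assimilation. /weixiirakvirvevo/ → weixiiragvirvevo.
Rule 4 (pre-rhotic lowering): /i/ is a high vowel immediately before /r/, so it lowers to [e]. /i/ is a high vowel immediately before /r/, so it lowers to [e]. /weixiiragvirvevo/ → weixieragvervevo.

weixieragvervevo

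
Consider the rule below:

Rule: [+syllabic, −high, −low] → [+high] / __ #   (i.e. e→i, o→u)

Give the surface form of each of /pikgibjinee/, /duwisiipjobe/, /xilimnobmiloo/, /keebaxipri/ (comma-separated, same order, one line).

/pikgibjinee/: /e/ is a mid vowel in word-final position, so it raises to [i]. → [pikgibjinei].
/duwisiipjobe/: /e/ is a mid vowel in word-final position, so it raises to [i]. → [duwisiipjobi].
/xilimnobmiloo/: /o/ is a mid vowel in word-final position, so it raises to [u]. → [xilimnobmilou].
/keebaxipri/: the rule's environment is not met; surfaces unchanged as [keebaxipri].

pikgibjinei, duwisiipjobi, xilimnobmilou, keebaxipri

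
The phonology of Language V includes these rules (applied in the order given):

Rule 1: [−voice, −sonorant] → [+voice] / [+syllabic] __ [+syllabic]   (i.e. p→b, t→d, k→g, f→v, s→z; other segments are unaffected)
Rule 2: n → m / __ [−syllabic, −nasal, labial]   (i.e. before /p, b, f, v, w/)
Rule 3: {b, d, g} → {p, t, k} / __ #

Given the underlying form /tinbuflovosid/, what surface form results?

Rule 1 (intervocalic voicing): /s/ is a voiceless obstruent between vowels /o/ and /i/, so it voices to [z]. /tinbuflovosid/ → tinbuflovozid.
Rule 2 (nasal place assimilation): /n/ precedes the labial consonant /b/, so it assimilates in place to [m]. /tinbuflovozid/ → timbuflovozid.
Rule 3 (final devoicing): /d/ is a voiced stop in word-final position, so it devoices to [t]. /timbuflovozid/ → timbuflovozit.

timbuflovozit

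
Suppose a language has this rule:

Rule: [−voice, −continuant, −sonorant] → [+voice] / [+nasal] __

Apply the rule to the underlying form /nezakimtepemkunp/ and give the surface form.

Scanning /nezakimtepemkunp/: /k/ at position 5 is not in the conditioning environment; /t/ is a voiceless stop immediately after the nasal /m/, so it voices to [d]; /p/ at position 10 is not in the conditioning environment; /k/ is a voiceless stop immediately after the nasal /m/, so it voices to [g]; /p/ is a voiceless stop immediately after the nasal /n/, so it voices to [b].
Result: [nezakimdepemgunb].

nezakimdepemgunb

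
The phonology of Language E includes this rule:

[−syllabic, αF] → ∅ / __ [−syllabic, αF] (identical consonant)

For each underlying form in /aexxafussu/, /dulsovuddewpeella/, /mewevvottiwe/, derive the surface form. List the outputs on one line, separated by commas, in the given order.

aexafusu, dulsovudewpeela, mewevotiwe

/aexxafussu/: /xx/ is a geminate; the first /x/ deletes. /ss/ is a geminate; the first /s/ deletes. → [aexafusu].
/dulsovuddewpeella/: /dd/ is a geminate; the first /d/ deletes. /ll/ is a geminate; the first /l/ deletes. → [dulsovudewpeela].
/mewevvottiwe/: /vv/ is a geminate; the first /v/ deletes. /tt/ is a geminate; the first /t/ deletes. → [mewevotiwe].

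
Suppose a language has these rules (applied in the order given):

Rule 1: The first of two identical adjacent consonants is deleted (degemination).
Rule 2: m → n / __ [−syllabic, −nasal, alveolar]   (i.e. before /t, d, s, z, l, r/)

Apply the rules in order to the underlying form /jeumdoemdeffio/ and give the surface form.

jeundoendefio

Rule 1 (degemination): /ff/ is a geminate; the first /f/ deletes. /jeumdoemdeffio/ → jeumdoemdefio.
Rule 2 (nasal place assimilation): /m/ precedes the alveolar consonant /d/, so it assimilates in place to [n]. /m/ precedes the alveolar consonant /d/, so it assimilates in place to [n]. /jeumdoemdefio/ → jeundoendefio.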